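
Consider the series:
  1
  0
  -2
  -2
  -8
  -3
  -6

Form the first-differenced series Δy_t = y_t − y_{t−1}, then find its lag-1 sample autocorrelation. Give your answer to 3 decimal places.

First differences Δy: -1, -2, 0, -6, 5, -3
Mean of differences = -1.1667
Numerator Σ(Δy_t−Δȳ)(Δy_{t+1}−Δȳ) = -47.8611
Denominator Σ(Δy_t−Δȳ)² = 66.8333
r_1(Δy) = -47.8611 / 66.8333 = -0.716

-0.716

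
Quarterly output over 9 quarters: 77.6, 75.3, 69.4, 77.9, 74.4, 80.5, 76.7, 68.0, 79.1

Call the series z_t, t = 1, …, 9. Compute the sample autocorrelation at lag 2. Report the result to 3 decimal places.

-0.201

Mean z̄ = (77.6 + 75.3 + 69.4 + 77.9 + 74.4 + 80.5 + 76.7 + 68.0 + 79.1)/9 = 75.4333
Σ(z_t−z̄)(z_{t+2}−z̄) = (-13.0722) + (-0.3289) + (6.2344) + (12.4978) + (-1.3089) + (-37.6622) + (4.6444) = -28.9956
Denominator Σ(z_t−z̄)² = 144.2400
r_2 = -28.9956 / 144.2400 = -0.201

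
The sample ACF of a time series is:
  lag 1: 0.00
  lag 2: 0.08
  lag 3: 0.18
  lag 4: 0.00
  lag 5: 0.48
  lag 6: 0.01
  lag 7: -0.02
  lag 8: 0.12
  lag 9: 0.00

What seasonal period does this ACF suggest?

The largest autocorrelation is r_5 = 0.48; the remaining lags stay at or below 0.18.
The dominant spike at lag 5 indicates a seasonal period of 5.

5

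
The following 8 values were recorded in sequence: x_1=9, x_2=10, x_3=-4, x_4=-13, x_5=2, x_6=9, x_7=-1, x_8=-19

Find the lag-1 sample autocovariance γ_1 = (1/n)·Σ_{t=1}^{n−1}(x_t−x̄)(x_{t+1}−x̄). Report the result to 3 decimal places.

Mean x̄ = (9 + 10 − 4 − 13 + 2 + 9 − 1 − 19)/8 = -0.8750
Deviations: 9.8750, 10.8750, -3.1250, -12.1250, 2.8750, 9.8750, -0.1250, -18.1250
Σ_{t=1}^{7}(x_t−x̄)(x_{t+1}−x̄) = 105.8594
γ_1 = 105.8594 / 8 = 13.232

13.232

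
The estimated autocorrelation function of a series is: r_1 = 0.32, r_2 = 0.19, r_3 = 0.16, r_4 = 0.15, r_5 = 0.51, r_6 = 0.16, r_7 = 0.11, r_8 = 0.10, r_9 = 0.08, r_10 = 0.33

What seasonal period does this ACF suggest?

The largest autocorrelation is r_5 = 0.51, with a weaker echo at lag 10 (0.33); the remaining lags stay at or below 0.32. The elevated value at lag 1 (0.32), dropping to 0.19 at lag 2, reflects decaying short-term dependence rather than seasonality.
The dominant spike at lag 5 indicates a seasonal period of 5.

5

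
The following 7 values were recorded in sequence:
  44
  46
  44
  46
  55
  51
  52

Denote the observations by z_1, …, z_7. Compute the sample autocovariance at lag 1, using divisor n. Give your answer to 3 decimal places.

Mean z̄ = (44 + 46 + 44 + 46 + 55 + 51 + 52)/7 = 48.2857
Σ_{t=1}^{6}(z_t−z̄)(z_{t+1}−z̄) = 42.3469
γ_1 = 42.3469 / 7 = 6.050

6.050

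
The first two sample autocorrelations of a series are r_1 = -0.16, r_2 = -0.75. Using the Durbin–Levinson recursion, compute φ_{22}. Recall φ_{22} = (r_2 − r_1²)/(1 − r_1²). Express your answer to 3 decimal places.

-0.796

φ_{22} = (r_2 − r_1²) / (1 − r_1²)
r_1² = (-0.16)² = 0.0256
Numerator = -0.75 − 0.0256 = -0.7756; denominator = 1 − 0.0256 = 0.9744
φ_{22} = -0.7756 / 0.9744 = -0.796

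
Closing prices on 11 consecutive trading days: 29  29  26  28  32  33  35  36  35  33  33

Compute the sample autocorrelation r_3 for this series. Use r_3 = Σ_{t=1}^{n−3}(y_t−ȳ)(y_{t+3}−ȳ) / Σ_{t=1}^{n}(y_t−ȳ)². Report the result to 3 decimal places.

0.046

Mean ȳ = (29 + 29 + 26 + 28 + 32 + 33 + 35 + 36 + 35 + 33 + 33)/11 = 31.7273
Numerator Σ_{t=1}^{8}(y_t−ȳ)(y_{t+3}−ȳ) = 4.8678
Denominator Σ(y_t−ȳ)² = 106.1818
r_3 = 4.8678 / 106.1818 = 0.046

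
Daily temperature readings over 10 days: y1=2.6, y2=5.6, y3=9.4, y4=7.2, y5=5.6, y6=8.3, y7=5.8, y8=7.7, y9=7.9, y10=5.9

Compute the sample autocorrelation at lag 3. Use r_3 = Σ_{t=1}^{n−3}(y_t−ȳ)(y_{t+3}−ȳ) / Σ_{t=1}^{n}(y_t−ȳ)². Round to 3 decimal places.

0.137

Mean ȳ = (2.6 + 5.6 + 9.4 + 7.2 + 5.6 + 8.3 + 5.8 + 7.7 + 7.9 + 5.9)/10 = 6.6000
Σ(y_t−ȳ)(y_{t+3}−ȳ) = (-2.4000) + (1.0000) + (4.7600) + (-0.4800) + (-1.1000) + (2.2100) + (0.5600) = 4.5500
Denominator Σ(y_t−ȳ)² = 33.1200
r_3 = 4.5500 / 33.1200 = 0.137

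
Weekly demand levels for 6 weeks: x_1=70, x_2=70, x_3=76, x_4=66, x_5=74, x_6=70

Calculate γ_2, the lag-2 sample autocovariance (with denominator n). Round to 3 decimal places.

3.333

Mean x̄ = (70 + 70 + 76 + 66 + 74 + 70)/6 = 71.0000
Deviations: -1.0000, -1.0000, 5.0000, -5.0000, 3.0000, -1.0000
Σ_{t=1}^{4}(x_t−x̄)(x_{t+2}−x̄) = 20.0000
γ_2 = 20.0000 / 6 = 3.333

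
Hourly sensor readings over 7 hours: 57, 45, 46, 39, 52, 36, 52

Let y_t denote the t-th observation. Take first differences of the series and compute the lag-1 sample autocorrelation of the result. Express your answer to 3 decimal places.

First differences Δy: -12, 1, -7, 13, -16, 16
Mean of differences = -0.8333
Numerator Σ(Δy_t−Δȳ)(Δy_{t+1}−Δȳ) = -582.1944
Denominator Σ(Δy_t−Δȳ)² = 870.8333
r_1(Δy) = -582.1944 / 870.8333 = -0.669

-0.669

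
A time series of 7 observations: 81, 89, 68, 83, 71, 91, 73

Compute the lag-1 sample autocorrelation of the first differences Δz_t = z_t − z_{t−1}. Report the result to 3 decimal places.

-0.795

First differences Δz: 8, -21, 15, -12, 20, -18
Mean of differences = -1.3333
Numerator Σ(Δz_t−Δz̄)(Δz_{t+1}−Δz̄) = -1262.1111
Denominator Σ(Δz_t−Δz̄)² = 1587.3333
r_1(Δz) = -1262.1111 / 1587.3333 = -0.795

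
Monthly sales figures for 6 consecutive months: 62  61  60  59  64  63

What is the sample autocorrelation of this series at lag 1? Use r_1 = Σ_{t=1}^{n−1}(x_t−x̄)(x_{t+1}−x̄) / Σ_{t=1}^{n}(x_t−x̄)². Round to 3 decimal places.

Mean x̄ = (62 + 61 + 60 + 59 + 64 + 63)/6 = 61.5000
Σ(x_t−x̄)(x_{t+1}−x̄) = (-0.2500) + (0.7500) + (3.7500) + (-6.2500) + (3.7500) = 1.7500
Denominator Σ(x_t−x̄)² = 17.5000
r_1 = 1.7500 / 17.5000 = 0.100

0.100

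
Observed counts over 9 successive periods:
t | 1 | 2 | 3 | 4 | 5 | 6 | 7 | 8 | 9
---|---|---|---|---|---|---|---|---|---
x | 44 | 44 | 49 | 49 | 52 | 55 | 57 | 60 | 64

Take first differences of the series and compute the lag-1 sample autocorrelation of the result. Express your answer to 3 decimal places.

-0.602

First differences Δx: 0, 5, 0, 3, 3, 2, 3, 4
Mean of differences = 2.5000
Numerator Σ(Δx_t−Δx̄)(Δx_{t+1}−Δx̄) = -13.2500
Denominator Σ(Δx_t−Δx̄)² = 22.0000
r_1(Δx) = -13.2500 / 22.0000 = -0.602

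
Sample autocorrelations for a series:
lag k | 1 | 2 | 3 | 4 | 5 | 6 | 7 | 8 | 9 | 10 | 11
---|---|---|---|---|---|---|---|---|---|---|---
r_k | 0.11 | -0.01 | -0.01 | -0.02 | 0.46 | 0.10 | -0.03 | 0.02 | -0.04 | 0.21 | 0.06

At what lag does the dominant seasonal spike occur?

The largest autocorrelation is r_5 = 0.46, with a weaker echo at lag 10 (0.21); the remaining lags stay at or below 0.11.
The dominant spike at lag 5 indicates a seasonal period of 5.

5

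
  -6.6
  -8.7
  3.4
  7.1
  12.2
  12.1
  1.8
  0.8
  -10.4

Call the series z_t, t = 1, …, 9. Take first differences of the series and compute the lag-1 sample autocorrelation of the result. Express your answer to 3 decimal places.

First differences Δz: -2.1, 12.1, 3.7, 5.1, -0.1, -10.3, -1.0, -11.2
Mean of differences = -0.4750
Numerator Σ(Δz_t−Δz̄)(Δz_{t+1}−Δz̄) = 64.5369
Denominator Σ(Δz_t−Δz̄)² = 421.2550
r_1(Δz) = 64.5369 / 421.2550 = 0.153

0.153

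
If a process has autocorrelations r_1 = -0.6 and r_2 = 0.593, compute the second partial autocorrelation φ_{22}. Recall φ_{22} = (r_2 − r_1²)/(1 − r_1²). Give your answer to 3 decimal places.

0.364

φ_{22} = (r_2 − r_1²) / (1 − r_1²)
r_1² = (-0.6)² = 0.36
Numerator = 0.593 − 0.3600 = 0.2330; denominator = 1 − 0.3600 = 0.6400
φ_{22} = 0.2330 / 0.6400 = 0.364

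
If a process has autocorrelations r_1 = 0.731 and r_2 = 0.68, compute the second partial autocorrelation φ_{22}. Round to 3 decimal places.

0.313

φ_{22} = (r_2 − r_1²) / (1 − r_1²)
r_1² = (0.731)² = 0.534361
Numerator = 0.68 − 0.5344 = 0.1456; denominator = 1 − 0.5344 = 0.4656
φ_{22} = 0.1456 / 0.4656 = 0.313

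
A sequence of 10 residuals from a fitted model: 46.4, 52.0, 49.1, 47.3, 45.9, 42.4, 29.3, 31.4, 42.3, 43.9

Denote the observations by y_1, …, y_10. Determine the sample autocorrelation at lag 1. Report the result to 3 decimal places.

Mean ȳ = (46.4 + 52.0 + 49.1 + 47.3 + 45.9 + 42.4 + 29.3 + 31.4 + 42.3 + 43.9)/10 = 43.0000
Numerator Σ_{t=1}^{9}(y_t−ȳ)(y_{t+1}−ȳ) = 297.0900
Denominator Σ(y_t−ȳ)² = 480.5800
r_1 = 297.0900 / 480.5800 = 0.618

0.618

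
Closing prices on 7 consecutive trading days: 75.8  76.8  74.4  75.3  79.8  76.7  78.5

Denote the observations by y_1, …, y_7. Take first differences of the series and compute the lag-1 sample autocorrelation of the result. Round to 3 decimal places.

-0.512

First differences Δy: 1.0, -2.4, 0.9, 4.5, -3.1, 1.8
Mean of differences = 0.4500
Numerator Σ(Δy_t−Δȳ)(Δy_{t+1}−Δȳ) = -20.1975
Denominator Σ(Δy_t−Δȳ)² = 39.4550
r_1(Δy) = -20.1975 / 39.4550 = -0.512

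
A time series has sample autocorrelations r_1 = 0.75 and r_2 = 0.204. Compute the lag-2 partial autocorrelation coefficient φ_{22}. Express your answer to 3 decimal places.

φ_{22} = (r_2 − r_1²) / (1 − r_1²)
r_1² = (0.75)² = 0.5625
Numerator = 0.204 − 0.5625 = -0.3585; denominator = 1 − 0.5625 = 0.4375
φ_{22} = -0.3585 / 0.4375 = -0.819

-0.819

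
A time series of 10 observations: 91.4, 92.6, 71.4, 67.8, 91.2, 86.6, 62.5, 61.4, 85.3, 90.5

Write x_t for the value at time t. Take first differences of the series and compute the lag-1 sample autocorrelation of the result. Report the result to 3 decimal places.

0.042

First differences Δx: 1.2, -21.2, -3.6, 23.4, -4.6, -24.1, -1.1, 23.9, 5.2
Mean of differences = -0.1000
Numerator Σ(Δx_t−Δx̄)(Δx_{t+1}−Δx̄) = 93.6200
Denominator Σ(Δx_t−Δx̄)² = 2212.7400
r_1(Δx) = 93.6200 / 2212.7400 = 0.042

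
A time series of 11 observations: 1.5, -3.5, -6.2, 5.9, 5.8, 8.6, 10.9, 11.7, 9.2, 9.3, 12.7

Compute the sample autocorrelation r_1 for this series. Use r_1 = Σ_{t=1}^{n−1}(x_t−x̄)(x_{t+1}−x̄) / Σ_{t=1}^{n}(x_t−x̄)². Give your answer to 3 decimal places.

Mean x̄ = (1.5 − 3.5 − 6.2 + 5.9 + 5.8 + 8.6 + 10.9 + 11.7 + 9.2 + 9.3 + 12.7)/11 = 5.9909
Numerator Σ_{t=1}^{10}(x_t−x̄)(x_{t+1}−x̄) = 250.9290
Denominator Σ(x_t−x̄)² = 388.6691
r_1 = 250.9290 / 388.6691 = 0.646

0.646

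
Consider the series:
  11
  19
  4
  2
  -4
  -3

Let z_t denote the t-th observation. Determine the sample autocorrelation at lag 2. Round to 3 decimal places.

-0.041

Mean z̄ = (11 + 19 + 4 + 2 − 4 − 3)/6 = 4.8333
Numerator Σ_{t=1}^{4}(z_t−z̄)(z_{t+2}−z̄) = -15.7222
Denominator Σ(z_t−z̄)² = 386.8333
r_2 = -15.7222 / 386.8333 = -0.041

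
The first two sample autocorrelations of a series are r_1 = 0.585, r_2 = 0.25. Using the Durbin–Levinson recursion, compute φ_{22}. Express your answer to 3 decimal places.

φ_{22} = (r_2 − r_1²) / (1 − r_1²)
r_1² = (0.585)² = 0.342225
Numerator = 0.25 − 0.3422 = -0.0922; denominator = 1 − 0.3422 = 0.6578
φ_{22} = -0.0922 / 0.6578 = -0.140

-0.140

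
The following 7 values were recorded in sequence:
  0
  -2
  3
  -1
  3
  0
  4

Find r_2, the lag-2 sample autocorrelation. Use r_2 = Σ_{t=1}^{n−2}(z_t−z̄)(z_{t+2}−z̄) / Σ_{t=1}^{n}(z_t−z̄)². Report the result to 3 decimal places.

0.500

Mean z̄ = (0 − 2 + 3 − 1 + 3 + 0 + 4)/7 = 1.0000
Deviations from mean: -1.0000, -3.0000, 2.0000, -2.0000, 2.0000, -1.0000, 3.0000
Σ(z_t−z̄)(z_{t+2}−z̄) = (-2.0000) + (6.0000) + (4.0000) + (2.0000) + (6.0000) = 16.0000
Denominator Σ(z_t−z̄)² = 32.0000
r_2 = 16.0000 / 32.0000 = 0.500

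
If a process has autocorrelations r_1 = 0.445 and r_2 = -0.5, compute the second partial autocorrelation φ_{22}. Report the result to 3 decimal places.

φ_{22} = (r_2 − r_1²) / (1 − r_1²)
r_1² = (0.445)² = 0.198025
Numerator = -0.5 − 0.1980 = -0.6980; denominator = 1 − 0.1980 = 0.8020
φ_{22} = -0.6980 / 0.8020 = -0.870

-0.870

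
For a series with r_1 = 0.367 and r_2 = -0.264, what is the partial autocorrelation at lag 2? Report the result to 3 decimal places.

φ_{22} = (r_2 − r_1²) / (1 − r_1²)
r_1² = (0.367)² = 0.134689
Numerator = -0.264 − 0.1347 = -0.3987; denominator = 1 − 0.1347 = 0.8653
φ_{22} = -0.3987 / 0.8653 = -0.461

-0.461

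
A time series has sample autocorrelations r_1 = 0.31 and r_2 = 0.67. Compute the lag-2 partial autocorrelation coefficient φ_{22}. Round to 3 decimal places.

0.635

φ_{22} = (r_2 − r_1²) / (1 − r_1²)
r_1² = (0.31)² = 0.0961
Numerator = 0.67 − 0.0961 = 0.5739; denominator = 1 − 0.0961 = 0.9039
φ_{22} = 0.5739 / 0.9039 = 0.635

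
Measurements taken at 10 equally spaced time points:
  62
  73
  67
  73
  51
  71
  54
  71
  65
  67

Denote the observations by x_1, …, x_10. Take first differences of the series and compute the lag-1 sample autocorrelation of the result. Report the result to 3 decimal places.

First differences Δx: 11, -6, 6, -22, 20, -17, 17, -6, 2
Mean of differences = 0.5556
Numerator Σ(Δx_t−Δx̄)(Δx_{t+1}−Δx̄) = -1412.8642
Denominator Σ(Δx_t−Δx̄)² = 1692.2222
r_1(Δx) = -1412.8642 / 1692.2222 = -0.835

-0.835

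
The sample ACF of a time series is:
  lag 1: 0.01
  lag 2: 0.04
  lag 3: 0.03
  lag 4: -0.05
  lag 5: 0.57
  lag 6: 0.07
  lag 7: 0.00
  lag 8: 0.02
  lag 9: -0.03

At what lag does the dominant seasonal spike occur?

5

The largest autocorrelation is r_5 = 0.57; the remaining lags stay at or below 0.07.
The dominant spike at lag 5 indicates a seasonal period of 5.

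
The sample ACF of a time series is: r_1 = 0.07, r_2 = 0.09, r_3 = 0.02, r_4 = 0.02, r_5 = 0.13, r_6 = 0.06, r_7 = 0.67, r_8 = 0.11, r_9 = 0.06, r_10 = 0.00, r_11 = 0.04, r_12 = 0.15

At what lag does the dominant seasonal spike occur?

7

The largest autocorrelation is r_7 = 0.67; the remaining lags stay at or below 0.15.
The dominant spike at lag 7 indicates a seasonal period of 7.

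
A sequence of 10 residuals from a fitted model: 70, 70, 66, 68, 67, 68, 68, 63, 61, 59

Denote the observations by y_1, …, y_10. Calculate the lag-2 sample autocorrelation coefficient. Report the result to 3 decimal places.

0.148

Mean ȳ = (70 + 70 + 66 + 68 + 67 + 68 + 68 + 63 + 61 + 59)/10 = 66.0000
Numerator Σ_{t=1}^{8}(y_t−ȳ)(y_{t+2}−ȳ) = 19.0000
Denominator Σ(y_t−ȳ)² = 128.0000
r_2 = 19.0000 / 128.0000 = 0.148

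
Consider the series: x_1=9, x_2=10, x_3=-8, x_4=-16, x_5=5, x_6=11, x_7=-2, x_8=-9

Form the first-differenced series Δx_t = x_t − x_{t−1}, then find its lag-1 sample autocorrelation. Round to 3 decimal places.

First differences Δx: 1, -18, -8, 21, 6, -13, -7
Mean of differences = -2.5714
Numerator Σ(Δx_t−Δx̄)(Δx_{t+1}−Δx̄) = 59.5306
Denominator Σ(Δx_t−Δx̄)² = 1037.7143
r_1(Δx) = 59.5306 / 1037.7143 = 0.057

0.057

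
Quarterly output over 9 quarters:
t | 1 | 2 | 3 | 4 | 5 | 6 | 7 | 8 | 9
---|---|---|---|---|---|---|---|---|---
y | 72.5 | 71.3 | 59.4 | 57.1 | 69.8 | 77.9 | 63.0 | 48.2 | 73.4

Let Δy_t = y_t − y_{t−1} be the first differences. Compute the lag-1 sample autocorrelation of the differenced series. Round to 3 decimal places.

-0.107

First differences Δy: -1.2, -11.9, -2.3, 12.7, 8.1, -14.9, -14.8, 25.2
Mean of differences = 0.1125
Numerator Σ(Δy_t−Δȳ)(Δy_{t+1}−Δȳ) = -155.2339
Denominator Σ(Δy_t−Δȳ)² = 1451.2288
r_1(Δy) = -155.2339 / 1451.2288 = -0.107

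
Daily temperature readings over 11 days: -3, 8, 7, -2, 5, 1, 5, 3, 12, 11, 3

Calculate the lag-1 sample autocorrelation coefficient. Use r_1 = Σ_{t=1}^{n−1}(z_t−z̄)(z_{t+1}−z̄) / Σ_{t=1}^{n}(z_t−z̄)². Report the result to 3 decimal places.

Mean z̄ = (-3 + 8 + 7 − 2 + 5 + 1 + 5 + 3 + 12 + 11 + 3)/11 = 4.5455
Numerator Σ_{t=1}^{10}(z_t−z̄)(z_{t+1}−z̄) = -13.9339
Denominator Σ(z_t−z̄)² = 232.7273
r_1 = -13.9339 / 232.7273 = -0.060

-0.060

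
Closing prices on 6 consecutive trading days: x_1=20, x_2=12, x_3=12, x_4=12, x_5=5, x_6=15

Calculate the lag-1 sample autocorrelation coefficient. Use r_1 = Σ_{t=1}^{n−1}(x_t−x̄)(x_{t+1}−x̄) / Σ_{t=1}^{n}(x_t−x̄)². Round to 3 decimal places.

-0.141

Mean x̄ = (20 + 12 + 12 + 12 + 5 + 15)/6 = 12.6667
Deviations from mean: 7.3333, -0.6667, -0.6667, -0.6667, -7.6667, 2.3333
Numerator Σ_{t=1}^{5}(x_t−x̄)(x_{t+1}−x̄) = -16.7778
Denominator Σ(x_t−x̄)² = 119.3333
r_1 = -16.7778 / 119.3333 = -0.141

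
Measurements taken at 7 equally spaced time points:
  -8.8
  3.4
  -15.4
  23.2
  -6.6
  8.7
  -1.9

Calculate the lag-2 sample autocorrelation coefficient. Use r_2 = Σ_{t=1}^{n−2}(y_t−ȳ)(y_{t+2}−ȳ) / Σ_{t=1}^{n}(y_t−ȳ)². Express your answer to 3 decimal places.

Mean ȳ = (-8.8 + 3.4 − 15.4 + 23.2 − 6.6 + 8.7 − 1.9)/7 = 0.3714
Σ(y_t−ȳ)(y_{t+2}−ȳ) = (144.6465) + (69.1380) + (109.9494) + (190.1294) + (15.8351) = 529.6984
Denominator Σ(y_t−ȳ)² = 986.2943
r_2 = 529.6984 / 986.2943 = 0.537

0.537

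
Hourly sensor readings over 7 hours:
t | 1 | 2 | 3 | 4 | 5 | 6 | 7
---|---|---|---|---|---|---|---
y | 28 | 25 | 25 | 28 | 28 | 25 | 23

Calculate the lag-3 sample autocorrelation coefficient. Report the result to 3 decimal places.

Mean ȳ = (28 + 25 + 25 + 28 + 28 + 25 + 23)/7 = 26.0000
Numerator Σ_{t=1}^{4}(y_t−ȳ)(y_{t+3}−ȳ) = -3.0000
Denominator Σ(y_t−ȳ)² = 24.0000
r_3 = -3.0000 / 24.0000 = -0.125

-0.125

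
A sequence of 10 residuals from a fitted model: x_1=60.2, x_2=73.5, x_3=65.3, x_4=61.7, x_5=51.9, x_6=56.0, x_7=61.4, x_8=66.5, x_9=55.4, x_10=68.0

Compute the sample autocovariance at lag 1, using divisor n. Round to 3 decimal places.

1.145

Mean x̄ = (60.2 + 73.5 + 65.3 + 61.7 + 51.9 + 56.0 + 61.4 + 66.5 + 55.4 + 68.0)/10 = 61.9900
Σ_{t=1}^{9}(x_t−x̄)(x_{t+1}−x̄) = 11.4469
γ_1 = 11.4469 / 10 = 1.145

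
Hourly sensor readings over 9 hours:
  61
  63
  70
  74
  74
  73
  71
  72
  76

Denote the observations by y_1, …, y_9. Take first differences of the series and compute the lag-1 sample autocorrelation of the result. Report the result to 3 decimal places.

First differences Δy: 2, 7, 4, 0, -1, -2, 1, 4
Mean of differences = 1.8750
Numerator Σ(Δy_t−Δȳ)(Δy_{t+1}−Δȳ) = 25.6094
Denominator Σ(Δy_t−Δȳ)² = 62.8750
r_1(Δy) = 25.6094 / 62.8750 = 0.407

0.407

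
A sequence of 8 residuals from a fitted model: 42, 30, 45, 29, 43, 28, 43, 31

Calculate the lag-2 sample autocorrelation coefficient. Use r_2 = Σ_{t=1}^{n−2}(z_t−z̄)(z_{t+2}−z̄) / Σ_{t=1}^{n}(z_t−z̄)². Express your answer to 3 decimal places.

Mean z̄ = (42 + 30 + 45 + 29 + 43 + 28 + 43 + 31)/8 = 36.3750
Deviations from mean: 5.6250, -6.3750, 8.6250, -7.3750, 6.6250, -8.3750, 6.6250, -5.3750
Σ(z_t−z̄)(z_{t+2}−z̄) = (48.5156) + (47.0156) + (57.1406) + (61.7656) + (43.8906) + (45.0156) = 303.3438
Denominator Σ(z_t−z̄)² = 387.8750
r_2 = 303.3438 / 387.8750 = 0.782

0.782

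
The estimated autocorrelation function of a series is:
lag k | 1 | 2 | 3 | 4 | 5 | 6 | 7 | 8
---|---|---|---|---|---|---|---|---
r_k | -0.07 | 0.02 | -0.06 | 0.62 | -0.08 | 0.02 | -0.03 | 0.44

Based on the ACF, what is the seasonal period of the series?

4

The largest autocorrelation is r_4 = 0.62, with a weaker echo at lag 8 (0.44); the remaining lags stay at or below 0.02.
The dominant spike at lag 4 indicates a seasonal period of 4.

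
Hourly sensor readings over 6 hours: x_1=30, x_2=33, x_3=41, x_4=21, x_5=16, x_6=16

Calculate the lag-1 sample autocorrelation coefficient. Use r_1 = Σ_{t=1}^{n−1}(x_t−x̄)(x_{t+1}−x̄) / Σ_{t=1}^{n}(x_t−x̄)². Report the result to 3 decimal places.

0.402

Mean x̄ = (30 + 33 + 41 + 21 + 16 + 16)/6 = 26.1667
Σ(x_t−x̄)(x_{t+1}−x̄) = (26.1944) + (101.3611) + (-76.6389) + (52.5278) + (103.3611) = 206.8056
Denominator Σ(x_t−x̄)² = 514.8333
r_1 = 206.8056 / 514.8333 = 0.402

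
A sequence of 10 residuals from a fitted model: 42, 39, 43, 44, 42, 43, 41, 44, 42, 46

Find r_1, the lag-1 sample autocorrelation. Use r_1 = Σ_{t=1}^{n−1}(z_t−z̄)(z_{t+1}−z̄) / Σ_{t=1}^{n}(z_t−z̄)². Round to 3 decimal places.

-0.172

Mean z̄ = (42 + 39 + 43 + 44 + 42 + 43 + 41 + 44 + 42 + 46)/10 = 42.6000
Numerator Σ_{t=1}^{9}(z_t−z̄)(z_{t+1}−z̄) = -5.5600
Denominator Σ(z_t−z̄)² = 32.4000
r_1 = -5.5600 / 32.4000 = -0.172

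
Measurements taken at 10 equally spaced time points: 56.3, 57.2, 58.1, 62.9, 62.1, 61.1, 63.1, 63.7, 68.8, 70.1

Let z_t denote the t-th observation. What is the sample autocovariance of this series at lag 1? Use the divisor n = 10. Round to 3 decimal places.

Mean z̄ = (56.3 + 57.2 + 58.1 + 62.9 + 62.1 + 61.1 + 63.1 + 63.7 + 68.8 + 70.1)/10 = 62.3400
Σ_{t=1}^{9}(z_t−z̄)(z_{t+1}−z̄) = 109.6344
γ_1 = 109.6344 / 10 = 10.963

10.963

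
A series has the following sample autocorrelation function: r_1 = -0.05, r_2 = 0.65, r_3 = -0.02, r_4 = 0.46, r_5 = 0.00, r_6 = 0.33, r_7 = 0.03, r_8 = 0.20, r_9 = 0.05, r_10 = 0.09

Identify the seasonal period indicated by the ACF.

The largest autocorrelation is r_2 = 0.65, with weaker echoes at lags 4 (0.46), 6 (0.33) and 8 (0.20); the remaining lags stay at or below 0.09.
The dominant spike at lag 2 indicates a seasonal period of 2.

2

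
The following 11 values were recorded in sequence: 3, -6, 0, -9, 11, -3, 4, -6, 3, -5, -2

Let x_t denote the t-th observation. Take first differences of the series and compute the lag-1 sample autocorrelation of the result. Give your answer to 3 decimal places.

First differences Δx: -9, 6, -9, 20, -14, 7, -10, 9, -8, 3
Mean of differences = -0.5000
Numerator Σ(Δx_t−Δx̄)(Δx_{t+1}−Δx̄) = -921.7500
Denominator Σ(Δx_t−Δx̄)² = 1094.5000
r_1(Δx) = -921.7500 / 1094.5000 = -0.842

-0.842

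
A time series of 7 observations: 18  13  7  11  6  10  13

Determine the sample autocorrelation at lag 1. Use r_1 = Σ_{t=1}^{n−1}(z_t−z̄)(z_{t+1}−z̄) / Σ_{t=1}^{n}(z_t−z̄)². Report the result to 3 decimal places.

0.102

Mean z̄ = (18 + 13 + 7 + 11 + 6 + 10 + 13)/7 = 11.1429
Deviations from mean: 6.8571, 1.8571, -4.1429, -0.1429, -5.1429, -1.1429, 1.8571
Σ(z_t−z̄)(z_{t+1}−z̄) = (12.7347) + (-7.6939) + (0.5918) + (0.7347) + (5.8776) + (-2.1224) = 10.1224
Denominator Σ(z_t−z̄)² = 98.8571
r_1 = 10.1224 / 98.8571 = 0.102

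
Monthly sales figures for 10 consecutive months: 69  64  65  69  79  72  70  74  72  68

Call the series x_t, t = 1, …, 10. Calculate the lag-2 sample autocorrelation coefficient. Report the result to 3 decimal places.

-0.221

Mean x̄ = (69 + 64 + 65 + 69 + 79 + 72 + 70 + 74 + 72 + 68)/10 = 70.2000
Numerator Σ_{t=1}^{8}(x_t−x̄)(x_{t+2}−x̄) = -37.8800
Denominator Σ(x_t−x̄)² = 171.6000
r_2 = -37.8800 / 171.6000 = -0.221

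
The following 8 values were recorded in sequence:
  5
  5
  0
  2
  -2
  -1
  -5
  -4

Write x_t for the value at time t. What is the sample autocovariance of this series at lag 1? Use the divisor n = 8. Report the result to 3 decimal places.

Mean x̄ = (5 + 5 + 0 + 2 − 2 − 1 − 5 − 4)/8 = 0.0000
Deviations: 5.0000, 5.0000, 0.0000, 2.0000, -2.0000, -1.0000, -5.0000, -4.0000
Σ_{t=1}^{7}(x_t−x̄)(x_{t+1}−x̄) = 48.0000
γ_1 = 48.0000 / 8 = 6.000

6.000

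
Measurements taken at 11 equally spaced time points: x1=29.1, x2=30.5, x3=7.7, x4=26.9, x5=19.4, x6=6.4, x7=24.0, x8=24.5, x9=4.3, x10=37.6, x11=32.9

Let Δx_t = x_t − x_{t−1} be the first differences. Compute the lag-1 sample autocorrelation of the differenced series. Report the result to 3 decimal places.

First differences Δx: 1.4, -22.8, 19.2, -7.5, -13.0, 17.6, 0.5, -20.2, 33.3, -4.7
Mean of differences = 0.3800
Numerator Σ(Δx_t−Δx̄)(Δx_{t+1}−Δx̄) = -1578.2924
Denominator Σ(Δx_t−Δx̄)² = 2963.2760
r_1(Δx) = -1578.2924 / 2963.2760 = -0.533

-0.533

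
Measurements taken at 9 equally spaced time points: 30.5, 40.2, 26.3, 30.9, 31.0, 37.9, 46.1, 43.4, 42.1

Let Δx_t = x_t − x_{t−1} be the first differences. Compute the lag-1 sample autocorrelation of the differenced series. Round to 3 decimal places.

-0.401

First differences Δx: 9.7, -13.9, 4.6, 0.1, 6.9, 8.2, -2.7, -1.3
Mean of differences = 1.4500
Numerator Σ(Δx_t−Δx̄)(Δx_{t+1}−Δx̄) = -166.4125
Denominator Σ(Δx_t−Δx̄)² = 415.4800
r_1(Δx) = -166.4125 / 415.4800 = -0.401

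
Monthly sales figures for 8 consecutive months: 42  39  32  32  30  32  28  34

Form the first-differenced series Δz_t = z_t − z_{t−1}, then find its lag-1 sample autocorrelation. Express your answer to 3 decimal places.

-0.265

First differences Δz: -3, -7, 0, -2, 2, -4, 6
Mean of differences = -1.1429
Numerator Σ(Δz_t−Δz̄)(Δz_{t+1}−Δz̄) = -28.8776
Denominator Σ(Δz_t−Δz̄)² = 108.8571
r_1(Δz) = -28.8776 / 108.8571 = -0.265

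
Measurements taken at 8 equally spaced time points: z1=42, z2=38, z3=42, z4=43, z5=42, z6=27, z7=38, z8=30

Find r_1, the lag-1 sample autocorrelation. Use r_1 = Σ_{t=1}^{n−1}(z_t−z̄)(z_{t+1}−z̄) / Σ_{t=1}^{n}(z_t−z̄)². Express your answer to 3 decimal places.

-0.014

Mean z̄ = (42 + 38 + 42 + 43 + 42 + 27 + 38 + 30)/8 = 37.7500
Deviations from mean: 4.2500, 0.2500, 4.2500, 5.2500, 4.2500, -10.7500, 0.2500, -7.7500
Σ(z_t−z̄)(z_{t+1}−z̄) = (1.0625) + (1.0625) + (22.3125) + (22.3125) + (-45.6875) + (-2.6875) + (-1.9375) = -3.5625
Denominator Σ(z_t−z̄)² = 257.5000
r_1 = -3.5625 / 257.5000 = -0.014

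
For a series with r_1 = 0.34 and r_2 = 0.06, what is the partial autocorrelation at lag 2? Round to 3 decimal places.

-0.063

φ_{22} = (r_2 − r_1²) / (1 − r_1²)
r_1² = (0.34)² = 0.1156
Numerator = 0.06 − 0.1156 = -0.0556; denominator = 1 − 0.1156 = 0.8844
φ_{22} = -0.0556 / 0.8844 = -0.063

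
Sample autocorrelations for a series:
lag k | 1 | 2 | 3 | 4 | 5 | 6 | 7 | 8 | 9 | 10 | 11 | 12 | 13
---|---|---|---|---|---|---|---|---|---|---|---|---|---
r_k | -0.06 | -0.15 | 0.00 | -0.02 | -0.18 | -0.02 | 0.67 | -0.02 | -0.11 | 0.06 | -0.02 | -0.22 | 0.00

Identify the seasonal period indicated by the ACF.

The largest autocorrelation is r_7 = 0.67; the remaining lags stay at or below 0.06.
The dominant spike at lag 7 indicates a seasonal period of 7.

7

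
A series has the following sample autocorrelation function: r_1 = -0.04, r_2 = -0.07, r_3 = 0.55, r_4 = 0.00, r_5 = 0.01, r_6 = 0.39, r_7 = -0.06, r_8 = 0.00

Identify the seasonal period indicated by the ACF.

The largest autocorrelation is r_3 = 0.55, with a weaker echo at lag 6 (0.39); the remaining lags stay at or below 0.01.
The dominant spike at lag 3 indicates a seasonal period of 3.

3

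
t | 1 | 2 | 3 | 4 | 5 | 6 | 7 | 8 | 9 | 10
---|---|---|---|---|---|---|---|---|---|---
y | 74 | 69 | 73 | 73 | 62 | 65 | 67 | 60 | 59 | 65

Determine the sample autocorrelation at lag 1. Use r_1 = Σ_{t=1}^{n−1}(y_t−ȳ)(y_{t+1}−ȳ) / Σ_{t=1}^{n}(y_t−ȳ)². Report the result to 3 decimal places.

Mean ȳ = (74 + 69 + 73 + 73 + 62 + 65 + 67 + 60 + 59 + 65)/10 = 66.7000
Numerator Σ_{t=1}^{9}(y_t−ȳ)(y_{t+1}−ȳ) = 111.5100
Denominator Σ(y_t−ȳ)² = 270.1000
r_1 = 111.5100 / 270.1000 = 0.413

0.413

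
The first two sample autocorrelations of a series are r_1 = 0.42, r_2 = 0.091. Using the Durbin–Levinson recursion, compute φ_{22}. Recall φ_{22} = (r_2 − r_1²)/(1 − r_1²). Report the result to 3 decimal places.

-0.104

φ_{22} = (r_2 − r_1²) / (1 − r_1²)
r_1² = (0.42)² = 0.1764
Numerator = 0.091 − 0.1764 = -0.0854; denominator = 1 − 0.1764 = 0.8236
φ_{22} = -0.0854 / 0.8236 = -0.104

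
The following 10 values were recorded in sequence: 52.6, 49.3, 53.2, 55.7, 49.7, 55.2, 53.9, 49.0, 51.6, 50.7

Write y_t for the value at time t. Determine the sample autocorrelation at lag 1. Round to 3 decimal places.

-0.272

Mean ȳ = (52.6 + 49.3 + 53.2 + 55.7 + 49.7 + 55.2 + 53.9 + 49.0 + 51.6 + 50.7)/10 = 52.0900
Numerator Σ_{t=1}^{9}(y_t−ȳ)(y_{t+1}−ȳ) = -14.3421
Denominator Σ(y_t−ȳ)² = 52.6890
r_1 = -14.3421 / 52.6890 = -0.272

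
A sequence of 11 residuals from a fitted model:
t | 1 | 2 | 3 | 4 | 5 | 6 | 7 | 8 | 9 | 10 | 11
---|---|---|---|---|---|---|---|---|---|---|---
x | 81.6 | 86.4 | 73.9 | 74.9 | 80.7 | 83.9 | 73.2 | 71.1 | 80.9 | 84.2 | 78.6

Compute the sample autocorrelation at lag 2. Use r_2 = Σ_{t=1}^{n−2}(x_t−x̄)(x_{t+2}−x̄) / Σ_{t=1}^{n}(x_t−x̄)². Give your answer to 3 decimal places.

Mean x̄ = (81.6 + 86.4 + 73.9 + 74.9 + 80.7 + 83.9 + 73.2 + 71.1 + 80.9 + 84.2 + 78.6)/11 = 79.0364
Numerator Σ_{t=1}^{9}(x_t−x̄)(x_{t+2}−x̄) = -173.2690
Denominator Σ(x_t−x̄)² = 258.0855
r_2 = -173.2690 / 258.0855 = -0.671

-0.671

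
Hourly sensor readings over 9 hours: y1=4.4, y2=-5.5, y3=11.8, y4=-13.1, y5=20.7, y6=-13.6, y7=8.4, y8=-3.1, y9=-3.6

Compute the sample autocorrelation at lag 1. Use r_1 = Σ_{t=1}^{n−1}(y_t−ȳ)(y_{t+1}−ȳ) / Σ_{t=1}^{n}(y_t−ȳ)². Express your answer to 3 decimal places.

Mean ȳ = (4.4 − 5.5 + 11.8 − 13.1 + 20.7 − 13.6 + 8.4 − 3.1 − 3.6)/9 = 0.7111
Numerator Σ_{t=1}^{8}(y_t−ȳ)(y_{t+1}−ȳ) = -929.9779
Denominator Σ(y_t−ȳ)² = 1062.4889
r_1 = -929.9779 / 1062.4889 = -0.875

-0.875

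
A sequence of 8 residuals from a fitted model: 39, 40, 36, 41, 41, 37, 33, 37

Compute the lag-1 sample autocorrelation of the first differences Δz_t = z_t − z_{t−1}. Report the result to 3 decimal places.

-0.292

First differences Δz: 1, -4, 5, 0, -4, -4, 4
Mean of differences = -0.2857
Numerator Σ(Δz_t−Δz̄)(Δz_{t+1}−Δz̄) = -26.0816
Denominator Σ(Δz_t−Δz̄)² = 89.4286
r_1(Δz) = -26.0816 / 89.4286 = -0.292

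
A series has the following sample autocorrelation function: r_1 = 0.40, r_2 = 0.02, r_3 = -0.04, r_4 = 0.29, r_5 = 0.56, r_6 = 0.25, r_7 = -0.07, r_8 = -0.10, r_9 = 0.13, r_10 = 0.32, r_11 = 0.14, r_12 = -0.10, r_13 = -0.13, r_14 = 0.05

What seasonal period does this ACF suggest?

5

The largest autocorrelation is r_5 = 0.56; the remaining lags stay at or below 0.40. The elevated value at lag 1 (0.40), dropping to 0.02 at lag 2, reflects decaying short-term dependence rather than seasonality.
The dominant spike at lag 5 indicates a seasonal period of 5.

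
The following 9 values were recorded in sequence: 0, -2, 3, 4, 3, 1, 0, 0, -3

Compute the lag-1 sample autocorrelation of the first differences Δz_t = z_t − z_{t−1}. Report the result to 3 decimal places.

-0.032

First differences Δz: -2, 5, 1, -1, -2, -1, 0, -3
Mean of differences = -0.3750
Numerator Σ(Δz_t−Δz̄)(Δz_{t+1}−Δz̄) = -1.3906
Denominator Σ(Δz_t−Δz̄)² = 43.8750
r_1(Δz) = -1.3906 / 43.8750 = -0.032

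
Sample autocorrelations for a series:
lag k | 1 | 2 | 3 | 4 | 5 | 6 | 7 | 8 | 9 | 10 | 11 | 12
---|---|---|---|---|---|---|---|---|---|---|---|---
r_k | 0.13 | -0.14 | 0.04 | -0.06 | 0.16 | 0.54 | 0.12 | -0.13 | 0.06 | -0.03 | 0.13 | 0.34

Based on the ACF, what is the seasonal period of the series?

6

The largest autocorrelation is r_6 = 0.54, with a weaker echo at lag 12 (0.34); the remaining lags stay at or below 0.16.
The dominant spike at lag 6 indicates a seasonal period of 6.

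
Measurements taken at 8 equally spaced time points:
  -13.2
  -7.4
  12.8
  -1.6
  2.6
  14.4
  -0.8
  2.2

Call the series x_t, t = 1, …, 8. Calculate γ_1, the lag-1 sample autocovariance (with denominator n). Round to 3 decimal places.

Mean x̄ = (-13.2 − 7.4 + 12.8 − 1.6 + 2.6 + 14.4 − 0.8 + 2.2)/8 = 1.1250
Deviations: -14.3250, -8.5250, 11.6750, -2.7250, 1.4750, 13.2750, -1.9250, 1.0750
Σ_{t=1}^{7}(x_t−x̄)(x_{t+1}−x̄) = -21.2856
γ_1 = -21.2856 / 8 = -2.661

-2.661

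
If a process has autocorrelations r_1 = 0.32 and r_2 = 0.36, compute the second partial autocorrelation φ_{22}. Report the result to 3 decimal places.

0.287

φ_{22} = (r_2 − r_1²) / (1 − r_1²)
r_1² = (0.32)² = 0.1024
Numerator = 0.36 − 0.1024 = 0.2576; denominator = 1 − 0.1024 = 0.8976
φ_{22} = 0.2576 / 0.8976 = 0.287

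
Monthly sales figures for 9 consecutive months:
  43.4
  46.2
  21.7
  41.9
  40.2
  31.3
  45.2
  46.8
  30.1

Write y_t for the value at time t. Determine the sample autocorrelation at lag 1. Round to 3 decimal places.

-0.353

Mean ȳ = (43.4 + 46.2 + 21.7 + 41.9 + 40.2 + 31.3 + 45.2 + 46.8 + 30.1)/9 = 38.5333
Numerator Σ_{t=1}^{8}(y_t−ȳ)(y_{t+1}−ȳ) = -217.6878
Denominator Σ(y_t−ȳ)² = 616.1600
r_1 = -217.6878 / 616.1600 = -0.353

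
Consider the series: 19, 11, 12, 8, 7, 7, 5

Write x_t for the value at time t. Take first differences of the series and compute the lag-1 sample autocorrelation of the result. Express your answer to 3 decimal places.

-0.427

First differences Δx: -8, 1, -4, -1, 0, -2
Mean of differences = -2.3333
Numerator Σ(Δx_t−Δx̄)(Δx_{t+1}−Δx̄) = -22.7778
Denominator Σ(Δx_t−Δx̄)² = 53.3333
r_1(Δx) = -22.7778 / 53.3333 = -0.427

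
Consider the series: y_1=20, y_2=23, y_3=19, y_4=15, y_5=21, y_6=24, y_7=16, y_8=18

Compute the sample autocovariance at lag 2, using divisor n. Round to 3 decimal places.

Mean ȳ = (20 + 23 + 19 + 15 + 21 + 24 + 16 + 18)/8 = 19.5000
Deviations: 0.5000, 3.5000, -0.5000, -4.5000, 1.5000, 4.5000, -3.5000, -1.5000
Σ_{t=1}^{6}(y_t−ȳ)(y_{t+2}−ȳ) = -49.0000
γ_2 = -49.0000 / 8 = -6.125

-6.125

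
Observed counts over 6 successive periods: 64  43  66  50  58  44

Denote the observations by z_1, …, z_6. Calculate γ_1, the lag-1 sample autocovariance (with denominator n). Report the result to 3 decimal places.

-57.699

Mean z̄ = (64 + 43 + 66 + 50 + 58 + 44)/6 = 54.1667
Σ_{t=1}^{5}(z_t−z̄)(z_{t+1}−z̄) = -346.1944
γ_1 = -346.1944 / 6 = -57.699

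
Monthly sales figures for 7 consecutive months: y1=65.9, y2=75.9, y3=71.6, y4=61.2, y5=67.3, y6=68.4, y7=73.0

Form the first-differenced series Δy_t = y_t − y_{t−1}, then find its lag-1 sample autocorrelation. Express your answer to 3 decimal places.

First differences Δy: 10.0, -4.3, -10.4, 6.1, 1.1, 4.6
Mean of differences = 1.1833
Numerator Σ(Δy_t−Δȳ)(Δy_{t+1}−Δȳ) = -42.4753
Denominator Σ(Δy_t−Δȳ)² = 277.8283
r_1(Δy) = -42.4753 / 277.8283 = -0.153

-0.153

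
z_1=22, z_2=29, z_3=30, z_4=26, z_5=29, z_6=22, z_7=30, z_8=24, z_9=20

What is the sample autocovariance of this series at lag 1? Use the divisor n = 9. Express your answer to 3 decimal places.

-2.475

Mean z̄ = (22 + 29 + 30 + 26 + 29 + 22 + 30 + 24 + 20)/9 = 25.7778
Σ_{t=1}^{8}(z_t−z̄)(z_{t+1}−z̄) = -22.2716
γ_1 = -22.2716 / 9 = -2.475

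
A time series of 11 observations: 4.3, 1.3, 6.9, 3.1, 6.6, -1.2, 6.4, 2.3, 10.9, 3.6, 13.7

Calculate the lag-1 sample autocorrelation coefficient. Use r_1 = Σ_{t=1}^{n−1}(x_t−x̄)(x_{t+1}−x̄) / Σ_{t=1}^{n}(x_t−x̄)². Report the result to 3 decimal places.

-0.374

Mean x̄ = (4.3 + 1.3 + 6.9 + 3.1 + 6.6 − 1.2 + 6.4 + 2.3 + 10.9 + 3.6 + 13.7)/11 = 5.2636
Numerator Σ_{t=1}^{10}(x_t−x̄)(x_{t+1}−x̄) = -68.5650
Denominator Σ(x_t−x̄)² = 183.3455
r_1 = -68.5650 / 183.3455 = -0.374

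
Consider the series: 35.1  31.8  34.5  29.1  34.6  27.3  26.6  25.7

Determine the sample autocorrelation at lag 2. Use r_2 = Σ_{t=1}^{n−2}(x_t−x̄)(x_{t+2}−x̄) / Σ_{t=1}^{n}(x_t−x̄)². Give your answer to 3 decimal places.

0.344

Mean x̄ = (35.1 + 31.8 + 34.5 + 29.1 + 34.6 + 27.3 + 26.6 + 25.7)/8 = 30.5875
Deviations from mean: 4.5125, 1.2125, 3.9125, -1.4875, 4.0125, -3.2875, -3.9875, -4.8875
Numerator Σ_{t=1}^{6}(x_t−x̄)(x_{t+2}−x̄) = 36.5084
Denominator Σ(x_t−x̄)² = 106.0488
r_2 = 36.5084 / 106.0488 = 0.344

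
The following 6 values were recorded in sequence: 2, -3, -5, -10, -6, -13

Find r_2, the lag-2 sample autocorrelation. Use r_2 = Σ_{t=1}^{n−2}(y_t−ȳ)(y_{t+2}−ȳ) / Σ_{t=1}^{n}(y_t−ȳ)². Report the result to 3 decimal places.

0.176

Mean ȳ = (2 − 3 − 5 − 10 − 6 − 13)/6 = -5.8333
Numerator Σ_{t=1}^{4}(y_t−ȳ)(y_{t+2}−ȳ) = 24.4444
Denominator Σ(y_t−ȳ)² = 138.8333
r_2 = 24.4444 / 138.8333 = 0.176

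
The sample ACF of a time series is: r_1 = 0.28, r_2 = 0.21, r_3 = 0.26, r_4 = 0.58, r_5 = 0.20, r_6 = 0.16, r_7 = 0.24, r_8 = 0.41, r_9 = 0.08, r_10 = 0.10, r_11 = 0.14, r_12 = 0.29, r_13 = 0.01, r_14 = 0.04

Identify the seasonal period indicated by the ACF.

4

The largest autocorrelation is r_4 = 0.58, with weaker echoes at lags 8 (0.41) and 12 (0.29); the remaining lags stay at or below 0.28. The elevated value at lag 1 (0.28), dropping to 0.21 at lag 2, reflects decaying short-term dependence rather than seasonality.
The dominant spike at lag 4 indicates a seasonal period of 4.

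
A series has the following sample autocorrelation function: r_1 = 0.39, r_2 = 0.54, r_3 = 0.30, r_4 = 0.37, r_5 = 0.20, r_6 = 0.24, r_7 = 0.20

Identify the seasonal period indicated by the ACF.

2

The largest autocorrelation is r_2 = 0.54; the remaining lags stay at or below 0.39.
The dominant spike at lag 2 indicates a seasonal period of 2.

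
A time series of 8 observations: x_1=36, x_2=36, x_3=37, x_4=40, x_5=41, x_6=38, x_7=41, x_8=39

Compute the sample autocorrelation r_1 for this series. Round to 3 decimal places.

Mean x̄ = (36 + 36 + 37 + 40 + 41 + 38 + 41 + 39)/8 = 38.5000
Deviations from mean: -2.5000, -2.5000, -1.5000, 1.5000, 2.5000, -0.5000, 2.5000, 0.5000
Numerator Σ_{t=1}^{7}(x_t−x̄)(x_{t+1}−x̄) = 10.2500
Denominator Σ(x_t−x̄)² = 30.0000
r_1 = 10.2500 / 30.0000 = 0.342

0.342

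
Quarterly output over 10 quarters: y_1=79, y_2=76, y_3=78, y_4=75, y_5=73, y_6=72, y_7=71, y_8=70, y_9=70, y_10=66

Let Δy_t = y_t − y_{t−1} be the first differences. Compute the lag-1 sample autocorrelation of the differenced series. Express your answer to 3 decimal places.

-0.486

First differences Δy: -3, 2, -3, -2, -1, -1, -1, 0, -4
Mean of differences = -1.4444
Numerator Σ(Δy_t−Δȳ)(Δy_{t+1}−Δȳ) = -12.7531
Denominator Σ(Δy_t−Δȳ)² = 26.2222
r_1(Δy) = -12.7531 / 26.2222 = -0.486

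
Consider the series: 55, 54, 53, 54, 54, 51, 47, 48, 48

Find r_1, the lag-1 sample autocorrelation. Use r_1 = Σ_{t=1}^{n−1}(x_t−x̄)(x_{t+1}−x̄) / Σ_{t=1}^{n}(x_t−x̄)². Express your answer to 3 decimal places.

0.658

Mean x̄ = (55 + 54 + 53 + 54 + 54 + 51 + 47 + 48 + 48)/9 = 51.5556
Numerator Σ_{t=1}^{8}(x_t−x̄)(x_{t+1}−x̄) = 51.4691
Denominator Σ(x_t−x̄)² = 78.2222
r_1 = 51.4691 / 78.2222 = 0.658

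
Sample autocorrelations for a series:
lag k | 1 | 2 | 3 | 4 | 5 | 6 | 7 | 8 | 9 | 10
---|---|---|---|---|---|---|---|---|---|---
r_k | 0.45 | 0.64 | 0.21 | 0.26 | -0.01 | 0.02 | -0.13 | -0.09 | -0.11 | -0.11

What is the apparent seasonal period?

2

The largest autocorrelation is r_2 = 0.64; the remaining lags stay at or below 0.45.
The dominant spike at lag 2 indicates a seasonal period of 2.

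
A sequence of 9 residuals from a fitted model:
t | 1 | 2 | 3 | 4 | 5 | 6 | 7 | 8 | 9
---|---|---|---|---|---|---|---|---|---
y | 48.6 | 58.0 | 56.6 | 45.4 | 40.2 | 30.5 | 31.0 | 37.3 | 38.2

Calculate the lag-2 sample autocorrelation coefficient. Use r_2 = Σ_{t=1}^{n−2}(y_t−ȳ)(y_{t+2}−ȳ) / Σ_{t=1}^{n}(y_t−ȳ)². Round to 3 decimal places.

0.253

Mean ȳ = (48.6 + 58.0 + 56.6 + 45.4 + 40.2 + 30.5 + 31.0 + 37.3 + 38.2)/9 = 42.8667
Numerator Σ_{t=1}^{7}(y_t−ȳ)(y_{t+2}−ȳ) = 204.9878
Denominator Σ(y_t−ȳ)² = 810.5400
r_2 = 204.9878 / 810.5400 = 0.253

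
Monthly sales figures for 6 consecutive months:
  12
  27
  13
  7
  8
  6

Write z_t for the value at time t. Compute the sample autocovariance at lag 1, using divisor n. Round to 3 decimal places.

8.801

Mean z̄ = (12 + 27 + 13 + 7 + 8 + 6)/6 = 12.1667
Σ_{t=1}^{5}(z_t−z̄)(z_{t+1}−z̄) = 52.8056
γ_1 = 52.8056 / 6 = 8.801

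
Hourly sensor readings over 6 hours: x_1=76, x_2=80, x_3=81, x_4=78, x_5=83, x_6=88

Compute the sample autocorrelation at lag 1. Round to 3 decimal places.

0.148

Mean x̄ = (76 + 80 + 81 + 78 + 83 + 88)/6 = 81.0000
Numerator Σ_{t=1}^{5}(x_t−x̄)(x_{t+1}−x̄) = 13.0000
Denominator Σ(x_t−x̄)² = 88.0000
r_1 = 13.0000 / 88.0000 = 0.148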